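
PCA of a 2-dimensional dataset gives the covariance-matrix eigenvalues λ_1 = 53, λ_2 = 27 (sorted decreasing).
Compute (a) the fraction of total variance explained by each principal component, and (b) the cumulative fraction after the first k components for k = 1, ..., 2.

Step 1 — total variance = trace(Sigma) = Σ λ_i = 53 + 27 = 80.

Step 2 — fraction explained by component i = λ_i / Σ λ:
  PC1: 53/80 = 0.6625
  PC2: 27/80 = 0.3375

Step 3 — cumulative fraction after k components = (λ_1 + ... + λ_k) / Σ λ:
  k = 1: 53/80 = 0.6625
  k = 2: (53 + 27)/80 = 80/80 = 1

Summary (fraction, with percent):

explained: PC1 0.6625 (66.25%), PC2 0.3375 (33.75%);  cumulative: 0.6625, 1


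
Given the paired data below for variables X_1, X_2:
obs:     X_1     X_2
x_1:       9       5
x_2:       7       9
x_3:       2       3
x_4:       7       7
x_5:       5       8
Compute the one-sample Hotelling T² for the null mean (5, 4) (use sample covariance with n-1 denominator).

Step 1 — sample mean vector:
  mean(X_1) = (9 + 7 + 2 + 7 + 5) / 5 = 30/5 = 6
  mean(X_2) = (5 + 9 + 3 + 7 + 8) / 5 = 32/5 = 6.4
  x̄ = (6, 6.4),  deviation x̄ - mu_0 = (6, 6.4) - (5, 4) = (1, 2.4).

Step 2 — sample covariance matrix, S[i,j] = (1/(n-1)) · Σ_k (x_{k,i} - mean_i) · (x_{k,j} - mean_j), divisor n-1 = 4:
  S[X_1,X_1] = ((3)·(3) + (1)·(1) + (-4)·(-4) + (1)·(1) + (-1)·(-1)) / 4 = 28/4 = 7
  S[X_1,X_2] = ((3)·(-1.4) + (1)·(2.6) + (-4)·(-3.4) + (1)·(0.6) + (-1)·(1.6)) / 4 = 11/4 = 2.75
  S[X_2,X_2] = ((-1.4)·(-1.4) + (2.6)·(2.6) + (-3.4)·(-3.4) + (0.6)·(0.6) + (1.6)·(1.6)) / 4 = 23.2/4 = 5.8
  S = [[7, 2.75],
 [2.75, 5.8]].

Step 3 — invert S. det(S) = 7·5.8 - (2.75)² = 33.0375.
  S^{-1} = (1/det) · [[d, -b], [-b, a]] = [[0.1756, -0.0832],
 [-0.0832, 0.2119]].

Step 4 — quadratic form (x̄ - mu_0)^T · S^{-1} · (x̄ - mu_0):
  S^{-1} · (x̄ - mu_0) = (-0.0242, 0.4253),
  (x̄ - mu_0)^T · [...] = (1)·(-0.0242) + (2.4)·(0.4253) = 0.9964.

Step 5 — scale by n: T² = 5 · 0.9964 = 4.9822.

T² ≈ 4.9822


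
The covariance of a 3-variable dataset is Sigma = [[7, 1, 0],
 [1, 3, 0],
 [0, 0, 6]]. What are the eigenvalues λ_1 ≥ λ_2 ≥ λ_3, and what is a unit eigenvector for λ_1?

Step 1 — characteristic polynomial p(λ) = det(λI - Sigma) = λ³ - tr·λ² + c_1·λ - det, where tr = trace, c_1 = sum of the principal 2×2 minors, det = det(Sigma):
  tr = 7 + 3 + 6 = 16,
  c_1 = (7·3 - (1)²) + (7·6 - (0)²) + (3·6 - (0)²) = 20 + 42 + 18 = 80,
  det = 7·(3·6 - (0)²) - (1)·((1)·6 - (0)·(0)) + (0)·((1)·(0) - 3·(0)) = 7·(18) - (1)·(6) + (0)·(0) = 120.
  So p(λ) = λ³ - 16λ² + 80λ - 120.
Step 2 — look for an integer root (rational root theorem: any rational root is an integer divisor of 120). Testing λ = 6:
  p(6) = 216 - 576 + 480 - 120 = 0  ✓
  Dividing out (λ - 6): p(λ) = (λ - 6)(λ² - 10λ + 20).
Step 3 — remaining eigenvalues from the quadratic λ² - 10λ + 20 = 0:
  Δ = 10² - 4·20 = 100 - 80 = 20,  λ = (10 ± √20)/2 = (10 ± 4.4721)/2 ≈ 7.2361 or 2.7639.
  Sorted: λ_1 = 7.2361,  λ_2 = 6,  λ_3 = 2.7639  (check: sum = 16 = tr ✓).

Step 4 — unit eigenvector for λ_1 ≈ 7.2361: v spans the null space of (Sigma - λ_1 I), whose rows are
  r_1 = (-0.2361, 1, 0),  r_2 = (1, -4.2361, 0),  r_3 = (0, 0, -1.2361).
  v is orthogonal to every row, so take v ∝ r_1 × r_3 = ((1)·(-1.2361) - (0)·(0), (0)·(0) - (-0.2361)·(-1.2361), (-0.2361)·(0) - (1)·(0)) ≈ (-1.2361, -0.2918, 0).
  Rescale (multiply by -1 so the first nonzero entry is positive): u = (1.2361, 0.2918, 0).
  ||u|| = √((1.2361)² + (0.2918)² + (0)²) = √(1.613) ≈ 1.27,  v_1 = u/||u|| ≈ (0.9732, 0.2298, 0) (||v_1|| = 1).

λ_1 = 7.2361,  λ_2 = 6,  λ_3 = 2.7639;  v_1 ≈ (0.9732, 0.2298, 0)


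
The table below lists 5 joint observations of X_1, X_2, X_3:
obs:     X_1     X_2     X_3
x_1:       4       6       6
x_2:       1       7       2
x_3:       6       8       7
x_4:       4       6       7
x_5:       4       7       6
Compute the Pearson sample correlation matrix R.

Step 1 — column means:
  mean(X_1) = (4 + 1 + 6 + 4 + 4) / 5 = 19/5 = 3.8
  mean(X_2) = (6 + 7 + 8 + 6 + 7) / 5 = 34/5 = 6.8
  mean(X_3) = (6 + 2 + 7 + 7 + 6) / 5 = 28/5 = 5.6

Step 2 — sample variances and covariances s[i,j] = (1/(n-1)) · Σ_k (x_{k,i} - mean_i) · (x_{k,j} - mean_j), with n-1 = 4:
  s[X_1,X_1] = ((0.2)·(0.2) + (-2.8)·(-2.8) + (2.2)·(2.2) + (0.2)·(0.2) + (0.2)·(0.2)) / 4 = 12.8/4 = 3.2
  s[X_1,X_2] = ((0.2)·(-0.8) + (-2.8)·(0.2) + (2.2)·(1.2) + (0.2)·(-0.8) + (0.2)·(0.2)) / 4 = 1.8/4 = 0.45
  s[X_1,X_3] = ((0.2)·(0.4) + (-2.8)·(-3.6) + (2.2)·(1.4) + (0.2)·(1.4) + (0.2)·(0.4)) / 4 = 13.6/4 = 3.4
  s[X_2,X_2] = ((-0.8)·(-0.8) + (0.2)·(0.2) + (1.2)·(1.2) + (-0.8)·(-0.8) + (0.2)·(0.2)) / 4 = 2.8/4 = 0.7
  s[X_2,X_3] = ((-0.8)·(0.4) + (0.2)·(-3.6) + (1.2)·(1.4) + (-0.8)·(1.4) + (0.2)·(0.4)) / 4 = -0.4/4 = -0.1
  s[X_3,X_3] = ((0.4)·(0.4) + (-3.6)·(-3.6) + (1.4)·(1.4) + (1.4)·(1.4) + (0.4)·(0.4)) / 4 = 17.2/4 = 4.3
  Sample standard deviations s_i = √(s[i,i]):
  s(X_1) = √(3.2) = 1.7889
  s(X_2) = √(0.7) = 0.8367
  s(X_3) = √(4.3) = 2.0736

Step 3 — r_{ij} = s_{ij} / (s_i · s_j):
  r[X_1,X_1] = 1 (diagonal).
  r[X_1,X_2] = 0.45 / (1.7889 · 0.8367) = 0.45 / 1.4967 = 0.3007
  r[X_1,X_3] = 3.4 / (1.7889 · 2.0736) = 3.4 / 3.7094 = 0.9166
  r[X_2,X_2] = 1 (diagonal).
  r[X_2,X_3] = -0.1 / (0.8367 · 2.0736) = -0.1 / 1.7349 = -0.0576
  r[X_3,X_3] = 1 (diagonal).

R is symmetric with unit diagonal. Assembling:

R = [[1, 0.3007, 0.9166],
 [0.3007, 1, -0.0576],
 [0.9166, -0.0576, 1]]


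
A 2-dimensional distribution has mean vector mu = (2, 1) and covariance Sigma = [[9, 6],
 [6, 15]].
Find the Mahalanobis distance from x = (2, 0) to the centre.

Step 1 — centre the observation: (x - mu) = (0, -1).

Step 2 — invert Sigma. det(Sigma) = 9·15 - (6)² = 99.
  Sigma^{-1} = (1/det) · [[d, -b], [-b, a]] = [[0.1515, -0.0606],
 [-0.0606, 0.0909]].

Step 3 — form the quadratic (x - mu)^T · Sigma^{-1} · (x - mu):
  Sigma^{-1} · (x - mu) = (0.0606, -0.0909).
  (x - mu)^T · [Sigma^{-1} · (x - mu)] = (0)·(0.0606) + (-1)·(-0.0909) = 0.0909.

Step 4 — take square root: d = √(0.0909) ≈ 0.3015.

d(x, mu) = √(0.0909) ≈ 0.3015


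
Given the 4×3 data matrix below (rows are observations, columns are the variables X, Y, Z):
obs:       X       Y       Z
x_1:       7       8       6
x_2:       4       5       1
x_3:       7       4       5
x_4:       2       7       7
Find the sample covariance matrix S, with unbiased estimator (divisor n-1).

Step 1 — column means:
  mean(X) = (7 + 4 + 7 + 2) / 4 = 20/4 = 5
  mean(Y) = (8 + 5 + 4 + 7) / 4 = 24/4 = 6
  mean(Z) = (6 + 1 + 5 + 7) / 4 = 19/4 = 4.75

Step 2 — sample covariance S[i,j] = (1/(n-1)) · Σ_k (x_{k,i} - mean_i) · (x_{k,j} - mean_j), with n-1 = 3.
  S[X,X] = ((2)·(2) + (-1)·(-1) + (2)·(2) + (-3)·(-3)) / 3 = 18/3 = 6
  S[X,Y] = ((2)·(2) + (-1)·(-1) + (2)·(-2) + (-3)·(1)) / 3 = -2/3 = -0.6667
  S[X,Z] = ((2)·(1.25) + (-1)·(-3.75) + (2)·(0.25) + (-3)·(2.25)) / 3 = 0/3 = 0
  S[Y,Y] = ((2)·(2) + (-1)·(-1) + (-2)·(-2) + (1)·(1)) / 3 = 10/3 = 3.3333
  S[Y,Z] = ((2)·(1.25) + (-1)·(-3.75) + (-2)·(0.25) + (1)·(2.25)) / 3 = 8/3 = 2.6667
  S[Z,Z] = ((1.25)·(1.25) + (-3.75)·(-3.75) + (0.25)·(0.25) + (2.25)·(2.25)) / 3 = 20.75/3 = 6.9167

S is symmetric (S[j,i] = S[i,j]). Assembling:

S = [[6, -0.6667, 0],
 [-0.6667, 3.3333, 2.6667],
 [0, 2.6667, 6.9167]]


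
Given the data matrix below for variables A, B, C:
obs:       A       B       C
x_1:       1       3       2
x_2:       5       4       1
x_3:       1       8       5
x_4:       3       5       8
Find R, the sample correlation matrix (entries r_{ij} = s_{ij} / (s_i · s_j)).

Step 1 — column means:
  mean(A) = (1 + 5 + 1 + 3) / 4 = 10/4 = 2.5
  mean(B) = (3 + 4 + 8 + 5) / 4 = 20/4 = 5
  mean(C) = (2 + 1 + 5 + 8) / 4 = 16/4 = 4

Step 2 — sample variances and covariances s[i,j] = (1/(n-1)) · Σ_k (x_{k,i} - mean_i) · (x_{k,j} - mean_j), with n-1 = 3:
  s[A,A] = ((-1.5)·(-1.5) + (2.5)·(2.5) + (-1.5)·(-1.5) + (0.5)·(0.5)) / 3 = 11/3 = 3.6667
  s[A,B] = ((-1.5)·(-2) + (2.5)·(-1) + (-1.5)·(3) + (0.5)·(0)) / 3 = -4/3 = -1.3333
  s[A,C] = ((-1.5)·(-2) + (2.5)·(-3) + (-1.5)·(1) + (0.5)·(4)) / 3 = -4/3 = -1.3333
  s[B,B] = ((-2)·(-2) + (-1)·(-1) + (3)·(3) + (0)·(0)) / 3 = 14/3 = 4.6667
  s[B,C] = ((-2)·(-2) + (-1)·(-3) + (3)·(1) + (0)·(4)) / 3 = 10/3 = 3.3333
  s[C,C] = ((-2)·(-2) + (-3)·(-3) + (1)·(1) + (4)·(4)) / 3 = 30/3 = 10
  Sample standard deviations s_i = √(s[i,i]):
  s(A) = √(3.6667) = 1.9149
  s(B) = √(4.6667) = 2.1602
  s(C) = √(10) = 3.1623

Step 3 — r_{ij} = s_{ij} / (s_i · s_j):
  r[A,A] = 1 (diagonal).
  r[A,B] = -1.3333 / (1.9149 · 2.1602) = -1.3333 / 4.1366 = -0.3223
  r[A,C] = -1.3333 / (1.9149 · 3.1623) = -1.3333 / 6.0553 = -0.2202
  r[B,B] = 1 (diagonal).
  r[B,C] = 3.3333 / (2.1602 · 3.1623) = 3.3333 / 6.8313 = 0.488
  r[C,C] = 1 (diagonal).

R is symmetric with unit diagonal. Assembling:

R = [[1, -0.3223, -0.2202],
 [-0.3223, 1, 0.488],
 [-0.2202, 0.488, 1]]


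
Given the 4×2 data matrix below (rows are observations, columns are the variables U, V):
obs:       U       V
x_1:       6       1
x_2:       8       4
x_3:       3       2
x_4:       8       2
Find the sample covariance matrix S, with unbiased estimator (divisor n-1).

Step 1 — column means:
  mean(U) = (6 + 8 + 3 + 8) / 4 = 25/4 = 6.25
  mean(V) = (1 + 4 + 2 + 2) / 4 = 9/4 = 2.25

Step 2 — sample covariance S[i,j] = (1/(n-1)) · Σ_k (x_{k,i} - mean_i) · (x_{k,j} - mean_j), with n-1 = 3.
  S[U,U] = ((-0.25)·(-0.25) + (1.75)·(1.75) + (-3.25)·(-3.25) + (1.75)·(1.75)) / 3 = 16.75/3 = 5.5833
  S[U,V] = ((-0.25)·(-1.25) + (1.75)·(1.75) + (-3.25)·(-0.25) + (1.75)·(-0.25)) / 3 = 3.75/3 = 1.25
  S[V,V] = ((-1.25)·(-1.25) + (1.75)·(1.75) + (-0.25)·(-0.25) + (-0.25)·(-0.25)) / 3 = 4.75/3 = 1.5833

S is symmetric (S[j,i] = S[i,j]). Assembling:

S = [[5.5833, 1.25],
 [1.25, 1.5833]]


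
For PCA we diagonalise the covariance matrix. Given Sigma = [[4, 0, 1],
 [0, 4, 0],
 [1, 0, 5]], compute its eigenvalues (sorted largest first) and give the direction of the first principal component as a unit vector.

Step 1 — characteristic polynomial p(λ) = det(λI - Sigma) = λ³ - tr·λ² + c_1·λ - det, where tr = trace, c_1 = sum of the principal 2×2 minors, det = det(Sigma):
  tr = 4 + 4 + 5 = 13,
  c_1 = (4·4 - (0)²) + (4·5 - (1)²) + (4·5 - (0)²) = 16 + 19 + 20 = 55,
  det = 4·(4·5 - (0)²) - (0)·((0)·5 - (0)·(1)) + (1)·((0)·(0) - 4·(1)) = 4·(20) - (0)·(0) + (1)·(-4) = 76.
  So p(λ) = λ³ - 13λ² + 55λ - 76.
Step 2 — look for an integer root (rational root theorem: any rational root is an integer divisor of 76). Testing λ = 4:
  p(4) = 64 - 208 + 220 - 76 = 0  ✓
  Dividing out (λ - 4): p(λ) = (λ - 4)(λ² - 9λ + 19).
Step 3 — remaining eigenvalues from the quadratic λ² - 9λ + 19 = 0:
  Δ = 9² - 4·19 = 81 - 76 = 5,  λ = (9 ± √5)/2 = (9 ± 2.2361)/2 ≈ 5.618 or 3.382.
  Sorted: λ_1 = 5.618,  λ_2 = 4,  λ_3 = 3.382  (check: sum = 13 = tr ✓).

Step 4 — unit eigenvector for λ_1 ≈ 5.618: v spans the null space of (Sigma - λ_1 I), whose rows are
  r_1 = (-1.618, 0, 1),  r_2 = (0, -1.618, 0),  r_3 = (1, 0, -0.618).
  v is orthogonal to every row, so take v ∝ r_1 × r_2 = ((0)·(0) - (1)·(-1.618), (1)·(0) - (-1.618)·(0), (-1.618)·(-1.618) - (0)·(0)) ≈ (1.618, 0, 2.618).
  Let u = (1.618, 0, 2.618).
  ||u|| = √((1.618)² + (0)² + (2.618)²) = √(9.4721) ≈ 3.0777,  v_1 = u/||u|| ≈ (0.5257, 0, 0.8507) (||v_1|| = 1).

λ_1 = 5.618,  λ_2 = 4,  λ_3 = 3.382;  v_1 ≈ (0.5257, 0, 0.8507)


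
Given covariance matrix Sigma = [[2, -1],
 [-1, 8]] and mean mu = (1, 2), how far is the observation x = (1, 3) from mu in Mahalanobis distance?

Step 1 — centre the observation: (x - mu) = (0, 1).

Step 2 — invert Sigma. det(Sigma) = 2·8 - (-1)² = 15.
  Sigma^{-1} = (1/det) · [[d, -b], [-b, a]] = [[0.5333, 0.0667],
 [0.0667, 0.1333]].

Step 3 — form the quadratic (x - mu)^T · Sigma^{-1} · (x - mu):
  Sigma^{-1} · (x - mu) = (0.0667, 0.1333).
  (x - mu)^T · [Sigma^{-1} · (x - mu)] = (0)·(0.0667) + (1)·(0.1333) = 0.1333.

Step 4 — take square root: d = √(0.1333) ≈ 0.3651.

d(x, mu) = √(0.1333) ≈ 0.3651


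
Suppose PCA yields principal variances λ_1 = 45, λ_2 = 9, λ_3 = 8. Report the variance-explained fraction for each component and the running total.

Step 1 — total variance = trace(Sigma) = Σ λ_i = 45 + 9 + 8 = 62.

Step 2 — fraction explained by component i = λ_i / Σ λ:
  PC1: 45/62 = 0.7258
  PC2: 9/62 = 0.1452
  PC3: 8/62 = 0.129

Step 3 — cumulative fraction after k components = (λ_1 + ... + λ_k) / Σ λ:
  k = 1: 45/62 = 0.7258
  k = 2: (45 + 9)/62 = 54/62 = 0.871
  k = 3: (45 + 9 + 8)/62 = 62/62 = 1

Summary (fraction, with percent):

explained: PC1 0.7258 (72.58%), PC2 0.1452 (14.52%), PC3 0.129 (12.9%);  cumulative: 0.7258, 0.871, 1


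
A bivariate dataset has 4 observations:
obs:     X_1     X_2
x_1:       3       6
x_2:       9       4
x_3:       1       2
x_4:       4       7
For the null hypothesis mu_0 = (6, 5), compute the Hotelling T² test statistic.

Step 1 — sample mean vector:
  mean(X_1) = (3 + 9 + 1 + 4) / 4 = 17/4 = 4.25
  mean(X_2) = (6 + 4 + 2 + 7) / 4 = 19/4 = 4.75
  x̄ = (4.25, 4.75),  deviation x̄ - mu_0 = (4.25, 4.75) - (6, 5) = (-1.75, -0.25).

Step 2 — sample covariance matrix, S[i,j] = (1/(n-1)) · Σ_k (x_{k,i} - mean_i) · (x_{k,j} - mean_j), divisor n-1 = 3:
  S[X_1,X_1] = ((-1.25)·(-1.25) + (4.75)·(4.75) + (-3.25)·(-3.25) + (-0.25)·(-0.25)) / 3 = 34.75/3 = 11.5833
  S[X_1,X_2] = ((-1.25)·(1.25) + (4.75)·(-0.75) + (-3.25)·(-2.75) + (-0.25)·(2.25)) / 3 = 3.25/3 = 1.0833
  S[X_2,X_2] = ((1.25)·(1.25) + (-0.75)·(-0.75) + (-2.75)·(-2.75) + (2.25)·(2.25)) / 3 = 14.75/3 = 4.9167
  S = [[11.5833, 1.0833],
 [1.0833, 4.9167]].

Step 3 — invert S. det(S) = 11.5833·4.9167 - (1.0833)² = 55.7778.
  S^{-1} = (1/det) · [[d, -b], [-b, a]] = [[0.0881, -0.0194],
 [-0.0194, 0.2077]].

Step 4 — quadratic form (x̄ - mu_0)^T · S^{-1} · (x̄ - mu_0):
  S^{-1} · (x̄ - mu_0) = (-0.1494, -0.0179),
  (x̄ - mu_0)^T · [...] = (-1.75)·(-0.1494) + (-0.25)·(-0.0179) = 0.2659.

Step 5 — scale by n: T² = 4 · 0.2659 = 1.0637.

T² ≈ 1.0637


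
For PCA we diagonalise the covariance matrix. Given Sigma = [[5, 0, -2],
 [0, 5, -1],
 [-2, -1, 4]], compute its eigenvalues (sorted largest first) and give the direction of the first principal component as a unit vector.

Step 1 — characteristic polynomial p(λ) = det(λI - Sigma) = λ³ - tr·λ² + c_1·λ - det, where tr = trace, c_1 = sum of the principal 2×2 minors, det = det(Sigma):
  tr = 5 + 5 + 4 = 14,
  c_1 = (5·5 - (0)²) + (5·4 - (-2)²) + (5·4 - (-1)²) = 25 + 16 + 19 = 60,
  det = 5·(5·4 - (-1)²) - (0)·((0)·4 - (-1)·(-2)) + (-2)·((0)·(-1) - 5·(-2)) = 5·(19) - (0)·(-2) + (-2)·(10) = 75.
  So p(λ) = λ³ - 14λ² + 60λ - 75.
Step 2 — look for an integer root (rational root theorem: any rational root is an integer divisor of 75). Testing λ = 5:
  p(5) = 125 - 350 + 300 - 75 = 0  ✓
  Dividing out (λ - 5): p(λ) = (λ - 5)(λ² - 9λ + 15).
Step 3 — remaining eigenvalues from the quadratic λ² - 9λ + 15 = 0:
  Δ = 9² - 4·15 = 81 - 60 = 21,  λ = (9 ± √21)/2 = (9 ± 4.5826)/2 ≈ 6.7913 or 2.2087.
  Sorted: λ_1 = 6.7913,  λ_2 = 5,  λ_3 = 2.2087  (check: sum = 14 = tr ✓).

Step 4 — unit eigenvector for λ_1 ≈ 6.7913: v spans the null space of (Sigma - λ_1 I), whose rows are
  r_1 = (-1.7913, 0, -2),  r_2 = (0, -1.7913, -1),  r_3 = (-2, -1, -2.7913).
  v is orthogonal to every row, so take v ∝ r_1 × r_2 = ((0)·(-1) - (-2)·(-1.7913), (-2)·(0) - (-1.7913)·(-1), (-1.7913)·(-1.7913) - (0)·(0)) ≈ (-3.5826, -1.7913, 3.2087).
  Rescale (multiply by -1 so the first nonzero entry is positive): u = (3.5826, 1.7913, -3.2087).
  ||u|| = √((3.5826)² + (1.7913)² + (-3.2087)²) = √(26.3394) ≈ 5.1322,  v_1 = u/||u|| ≈ (0.6981, 0.349, -0.6252) (||v_1|| = 1).

λ_1 = 6.7913,  λ_2 = 5,  λ_3 = 2.2087;  v_1 ≈ (0.6981, 0.349, -0.6252)


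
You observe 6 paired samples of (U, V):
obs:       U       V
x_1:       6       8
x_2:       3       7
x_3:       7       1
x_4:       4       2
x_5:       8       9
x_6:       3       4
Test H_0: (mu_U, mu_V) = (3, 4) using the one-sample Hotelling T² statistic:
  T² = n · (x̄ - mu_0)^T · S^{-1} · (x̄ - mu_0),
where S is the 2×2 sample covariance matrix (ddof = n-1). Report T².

Step 1 — sample mean vector:
  mean(U) = (6 + 3 + 7 + 4 + 8 + 3) / 6 = 31/6 = 5.1667
  mean(V) = (8 + 7 + 1 + 2 + 9 + 4) / 6 = 31/6 = 5.1667
  x̄ = (5.1667, 5.1667),  deviation x̄ - mu_0 = (5.1667, 5.1667) - (3, 4) = (2.1667, 1.1667).

Step 2 — sample covariance matrix, S[i,j] = (1/(n-1)) · Σ_k (x_{k,i} - mean_i) · (x_{k,j} - mean_j), divisor n-1 = 5:
  S[U,U] = ((0.8333)·(0.8333) + (-2.1667)·(-2.1667) + (1.8333)·(1.8333) + (-1.1667)·(-1.1667) + (2.8333)·(2.8333) + (-2.1667)·(-2.1667)) / 5 = 22.8333/5 = 4.5667
  S[U,V] = ((0.8333)·(2.8333) + (-2.1667)·(1.8333) + (1.8333)·(-4.1667) + (-1.1667)·(-3.1667) + (2.8333)·(3.8333) + (-2.1667)·(-1.1667)) / 5 = 7.8333/5 = 1.5667
  S[V,V] = ((2.8333)·(2.8333) + (1.8333)·(1.8333) + (-4.1667)·(-4.1667) + (-3.1667)·(-3.1667) + (3.8333)·(3.8333) + (-1.1667)·(-1.1667)) / 5 = 54.8333/5 = 10.9667
  S = [[4.5667, 1.5667],
 [1.5667, 10.9667]].

Step 3 — invert S. det(S) = 4.5667·10.9667 - (1.5667)² = 47.6267.
  S^{-1} = (1/det) · [[d, -b], [-b, a]] = [[0.2303, -0.0329],
 [-0.0329, 0.0959]].

Step 4 — quadratic form (x̄ - mu_0)^T · S^{-1} · (x̄ - mu_0):
  S^{-1} · (x̄ - mu_0) = (0.4605, 0.0406),
  (x̄ - mu_0)^T · [...] = (2.1667)·(0.4605) + (1.1667)·(0.0406) = 1.0452.

Step 5 — scale by n: T² = 6 · 1.0452 = 6.271.

T² ≈ 6.271


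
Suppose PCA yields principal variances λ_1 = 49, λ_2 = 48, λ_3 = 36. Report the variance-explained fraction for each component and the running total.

Step 1 — total variance = trace(Sigma) = Σ λ_i = 49 + 48 + 36 = 133.

Step 2 — fraction explained by component i = λ_i / Σ λ:
  PC1: 49/133 = 0.3684
  PC2: 48/133 = 0.3609
  PC3: 36/133 = 0.2707

Step 3 — cumulative fraction after k components = (λ_1 + ... + λ_k) / Σ λ:
  k = 1: 49/133 = 0.3684
  k = 2: (49 + 48)/133 = 97/133 = 0.7293
  k = 3: (49 + 48 + 36)/133 = 133/133 = 1

Summary (fraction, with percent):

explained: PC1 0.3684 (36.84%), PC2 0.3609 (36.09%), PC3 0.2707 (27.07%);  cumulative: 0.3684, 0.7293, 1


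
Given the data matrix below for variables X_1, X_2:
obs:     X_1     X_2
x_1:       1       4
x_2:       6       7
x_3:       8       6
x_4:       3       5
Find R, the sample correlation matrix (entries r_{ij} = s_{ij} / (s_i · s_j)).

Step 1 — column means:
  mean(X_1) = (1 + 6 + 8 + 3) / 4 = 18/4 = 4.5
  mean(X_2) = (4 + 7 + 6 + 5) / 4 = 22/4 = 5.5

Step 2 — sample variances and covariances s[i,j] = (1/(n-1)) · Σ_k (x_{k,i} - mean_i) · (x_{k,j} - mean_j), with n-1 = 3:
  s[X_1,X_1] = ((-3.5)·(-3.5) + (1.5)·(1.5) + (3.5)·(3.5) + (-1.5)·(-1.5)) / 3 = 29/3 = 9.6667
  s[X_1,X_2] = ((-3.5)·(-1.5) + (1.5)·(1.5) + (3.5)·(0.5) + (-1.5)·(-0.5)) / 3 = 10/3 = 3.3333
  s[X_2,X_2] = ((-1.5)·(-1.5) + (1.5)·(1.5) + (0.5)·(0.5) + (-0.5)·(-0.5)) / 3 = 5/3 = 1.6667
  Sample standard deviations s_i = √(s[i,i]):
  s(X_1) = √(9.6667) = 3.1091
  s(X_2) = √(1.6667) = 1.291

Step 3 — r_{ij} = s_{ij} / (s_i · s_j):
  r[X_1,X_1] = 1 (diagonal).
  r[X_1,X_2] = 3.3333 / (3.1091 · 1.291) = 3.3333 / 4.0139 = 0.8305
  r[X_2,X_2] = 1 (diagonal).

R is symmetric with unit diagonal. Assembling:

R = [[1, 0.8305],
 [0.8305, 1]]


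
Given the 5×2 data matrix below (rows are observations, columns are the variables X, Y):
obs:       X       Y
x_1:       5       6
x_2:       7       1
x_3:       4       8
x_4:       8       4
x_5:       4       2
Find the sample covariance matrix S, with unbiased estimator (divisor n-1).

Step 1 — column means:
  mean(X) = (5 + 7 + 4 + 8 + 4) / 5 = 28/5 = 5.6
  mean(Y) = (6 + 1 + 8 + 4 + 2) / 5 = 21/5 = 4.2

Step 2 — sample covariance S[i,j] = (1/(n-1)) · Σ_k (x_{k,i} - mean_i) · (x_{k,j} - mean_j), with n-1 = 4.
  S[X,X] = ((-0.6)·(-0.6) + (1.4)·(1.4) + (-1.6)·(-1.6) + (2.4)·(2.4) + (-1.6)·(-1.6)) / 4 = 13.2/4 = 3.3
  S[X,Y] = ((-0.6)·(1.8) + (1.4)·(-3.2) + (-1.6)·(3.8) + (2.4)·(-0.2) + (-1.6)·(-2.2)) / 4 = -8.6/4 = -2.15
  S[Y,Y] = ((1.8)·(1.8) + (-3.2)·(-3.2) + (3.8)·(3.8) + (-0.2)·(-0.2) + (-2.2)·(-2.2)) / 4 = 32.8/4 = 8.2

S is symmetric (S[j,i] = S[i,j]). Assembling:

S = [[3.3, -2.15],
 [-2.15, 8.2]]


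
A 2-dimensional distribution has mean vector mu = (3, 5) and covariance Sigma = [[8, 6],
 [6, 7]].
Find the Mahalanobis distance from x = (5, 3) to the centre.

Step 1 — centre the observation: (x - mu) = (2, -2).

Step 2 — invert Sigma. det(Sigma) = 8·7 - (6)² = 20.
  Sigma^{-1} = (1/det) · [[d, -b], [-b, a]] = [[0.35, -0.3],
 [-0.3, 0.4]].

Step 3 — form the quadratic (x - mu)^T · Sigma^{-1} · (x - mu):
  Sigma^{-1} · (x - mu) = (1.3, -1.4).
  (x - mu)^T · [Sigma^{-1} · (x - mu)] = (2)·(1.3) + (-2)·(-1.4) = 5.4.

Step 4 — take square root: d = √(5.4) ≈ 2.3238.

d(x, mu) = √(5.4) ≈ 2.3238


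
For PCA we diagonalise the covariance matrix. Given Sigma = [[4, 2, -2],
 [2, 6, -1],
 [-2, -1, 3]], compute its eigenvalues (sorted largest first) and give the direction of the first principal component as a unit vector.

Step 1 — characteristic polynomial p(λ) = det(λI - Sigma) = λ³ - tr·λ² + c_1·λ - det, where tr = trace, c_1 = sum of the principal 2×2 minors, det = det(Sigma):
  tr = 4 + 6 + 3 = 13,
  c_1 = (4·6 - (2)²) + (4·3 - (-2)²) + (6·3 - (-1)²) = 20 + 8 + 17 = 45,
  det = 4·(6·3 - (-1)²) - (2)·((2)·3 - (-1)·(-2)) + (-2)·((2)·(-1) - 6·(-2)) = 4·(17) - (2)·(4) + (-2)·(10) = 40.
  So p(λ) = λ³ - 13λ² + 45λ - 40.
Step 2 — look for an integer root (rational root theorem: any rational root is an integer divisor of 40). Testing λ = 8:
  p(8) = 512 - 832 + 360 - 40 = 0  ✓
  Dividing out (λ - 8): p(λ) = (λ - 8)(λ² - 5λ + 5).
Step 3 — remaining eigenvalues from the quadratic λ² - 5λ + 5 = 0:
  Δ = 5² - 4·5 = 25 - 20 = 5,  λ = (5 ± √5)/2 = (5 ± 2.2361)/2 ≈ 3.618 or 1.382.
  Sorted: λ_1 = 8,  λ_2 = 3.618,  λ_3 = 1.382  (check: sum = 13 = tr ✓).

Step 4 — unit eigenvector for λ_1 = 8: v spans the null space of (Sigma - λ_1 I), whose rows are
  r_1 = (-4, 2, -2),  r_2 = (2, -2, -1),  r_3 = (-2, -1, -5).
  v is orthogonal to every row, so take v ∝ r_1 × r_2 = ((2)·(-1) - (-2)·(-2), (-2)·(2) - (-4)·(-1), (-4)·(-2) - (2)·(2)) = (-6, -8, 4).
  Rescale (divide by 2; multiply by -1 so the first nonzero entry is positive): u = (3, 4, -2).
  ||u|| = √((3)² + (4)² + (-2)²) = √(29) ≈ 5.3852,  v_1 = u/||u|| ≈ (0.5571, 0.7428, -0.3714) (||v_1|| = 1).

λ_1 = 8,  λ_2 = 3.618,  λ_3 = 1.382;  v_1 ≈ (0.5571, 0.7428, -0.3714)


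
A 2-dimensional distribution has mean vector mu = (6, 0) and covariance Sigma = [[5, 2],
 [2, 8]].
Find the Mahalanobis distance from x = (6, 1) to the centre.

Step 1 — centre the observation: (x - mu) = (0, 1).

Step 2 — invert Sigma. det(Sigma) = 5·8 - (2)² = 36.
  Sigma^{-1} = (1/det) · [[d, -b], [-b, a]] = [[0.2222, -0.0556],
 [-0.0556, 0.1389]].

Step 3 — form the quadratic (x - mu)^T · Sigma^{-1} · (x - mu):
  Sigma^{-1} · (x - mu) = (-0.0556, 0.1389).
  (x - mu)^T · [Sigma^{-1} · (x - mu)] = (0)·(-0.0556) + (1)·(0.1389) = 0.1389.

Step 4 — take square root: d = √(0.1389) ≈ 0.3727.

d(x, mu) = √(0.1389) ≈ 0.3727


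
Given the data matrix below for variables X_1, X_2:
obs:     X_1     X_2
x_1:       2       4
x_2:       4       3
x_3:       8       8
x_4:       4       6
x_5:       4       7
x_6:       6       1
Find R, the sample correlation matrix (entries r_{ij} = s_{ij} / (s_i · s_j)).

Step 1 — column means:
  mean(X_1) = (2 + 4 + 8 + 4 + 4 + 6) / 6 = 28/6 = 4.6667
  mean(X_2) = (4 + 3 + 8 + 6 + 7 + 1) / 6 = 29/6 = 4.8333

Step 2 — sample variances and covariances s[i,j] = (1/(n-1)) · Σ_k (x_{k,i} - mean_i) · (x_{k,j} - mean_j), with n-1 = 5:
  s[X_1,X_1] = ((-2.6667)·(-2.6667) + (-0.6667)·(-0.6667) + (3.3333)·(3.3333) + (-0.6667)·(-0.6667) + (-0.6667)·(-0.6667) + (1.3333)·(1.3333)) / 5 = 21.3333/5 = 4.2667
  s[X_1,X_2] = ((-2.6667)·(-0.8333) + (-0.6667)·(-1.8333) + (3.3333)·(3.1667) + (-0.6667)·(1.1667) + (-0.6667)·(2.1667) + (1.3333)·(-3.8333)) / 5 = 6.6667/5 = 1.3333
  s[X_2,X_2] = ((-0.8333)·(-0.8333) + (-1.8333)·(-1.8333) + (3.1667)·(3.1667) + (1.1667)·(1.1667) + (2.1667)·(2.1667) + (-3.8333)·(-3.8333)) / 5 = 34.8333/5 = 6.9667
  Sample standard deviations s_i = √(s[i,i]):
  s(X_1) = √(4.2667) = 2.0656
  s(X_2) = √(6.9667) = 2.6394

Step 3 — r_{ij} = s_{ij} / (s_i · s_j):
  r[X_1,X_1] = 1 (diagonal).
  r[X_1,X_2] = 1.3333 / (2.0656 · 2.6394) = 1.3333 / 5.452 = 0.2446
  r[X_2,X_2] = 1 (diagonal).

R is symmetric with unit diagonal. Assembling:

R = [[1, 0.2446],
 [0.2446, 1]]


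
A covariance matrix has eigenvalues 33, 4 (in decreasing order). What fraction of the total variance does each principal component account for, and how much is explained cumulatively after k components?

Step 1 — total variance = trace(Sigma) = Σ λ_i = 33 + 4 = 37.

Step 2 — fraction explained by component i = λ_i / Σ λ:
  PC1: 33/37 = 0.8919
  PC2: 4/37 = 0.1081

Step 3 — cumulative fraction after k components = (λ_1 + ... + λ_k) / Σ λ:
  k = 1: 33/37 = 0.8919
  k = 2: (33 + 4)/37 = 37/37 = 1

Summary (fraction, with percent):

explained: PC1 0.8919 (89.19%), PC2 0.1081 (10.81%);  cumulative: 0.8919, 1


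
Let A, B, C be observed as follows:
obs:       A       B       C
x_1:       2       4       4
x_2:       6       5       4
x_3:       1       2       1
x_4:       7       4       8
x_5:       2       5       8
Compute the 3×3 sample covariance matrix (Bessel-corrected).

Step 1 — column means:
  mean(A) = (2 + 6 + 1 + 7 + 2) / 5 = 18/5 = 3.6
  mean(B) = (4 + 5 + 2 + 4 + 5) / 5 = 20/5 = 4
  mean(C) = (4 + 4 + 1 + 8 + 8) / 5 = 25/5 = 5

Step 2 — sample covariance S[i,j] = (1/(n-1)) · Σ_k (x_{k,i} - mean_i) · (x_{k,j} - mean_j), with n-1 = 4.
  S[A,A] = ((-1.6)·(-1.6) + (2.4)·(2.4) + (-2.6)·(-2.6) + (3.4)·(3.4) + (-1.6)·(-1.6)) / 4 = 29.2/4 = 7.3
  S[A,B] = ((-1.6)·(0) + (2.4)·(1) + (-2.6)·(-2) + (3.4)·(0) + (-1.6)·(1)) / 4 = 6/4 = 1.5
  S[A,C] = ((-1.6)·(-1) + (2.4)·(-1) + (-2.6)·(-4) + (3.4)·(3) + (-1.6)·(3)) / 4 = 15/4 = 3.75
  S[B,B] = ((0)·(0) + (1)·(1) + (-2)·(-2) + (0)·(0) + (1)·(1)) / 4 = 6/4 = 1.5
  S[B,C] = ((0)·(-1) + (1)·(-1) + (-2)·(-4) + (0)·(3) + (1)·(3)) / 4 = 10/4 = 2.5
  S[C,C] = ((-1)·(-1) + (-1)·(-1) + (-4)·(-4) + (3)·(3) + (3)·(3)) / 4 = 36/4 = 9

S is symmetric (S[j,i] = S[i,j]). Assembling:

S = [[7.3, 1.5, 3.75],
 [1.5, 1.5, 2.5],
 [3.75, 2.5, 9]]


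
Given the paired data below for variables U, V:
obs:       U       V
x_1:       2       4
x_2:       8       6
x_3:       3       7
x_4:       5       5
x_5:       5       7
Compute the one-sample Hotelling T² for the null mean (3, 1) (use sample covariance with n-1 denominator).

Step 1 — sample mean vector:
  mean(U) = (2 + 8 + 3 + 5 + 5) / 5 = 23/5 = 4.6
  mean(V) = (4 + 6 + 7 + 5 + 7) / 5 = 29/5 = 5.8
  x̄ = (4.6, 5.8),  deviation x̄ - mu_0 = (4.6, 5.8) - (3, 1) = (1.6, 4.8).

Step 2 — sample covariance matrix, S[i,j] = (1/(n-1)) · Σ_k (x_{k,i} - mean_i) · (x_{k,j} - mean_j), divisor n-1 = 4:
  S[U,U] = ((-2.6)·(-2.6) + (3.4)·(3.4) + (-1.6)·(-1.6) + (0.4)·(0.4) + (0.4)·(0.4)) / 4 = 21.2/4 = 5.3
  S[U,V] = ((-2.6)·(-1.8) + (3.4)·(0.2) + (-1.6)·(1.2) + (0.4)·(-0.8) + (0.4)·(1.2)) / 4 = 3.6/4 = 0.9
  S[V,V] = ((-1.8)·(-1.8) + (0.2)·(0.2) + (1.2)·(1.2) + (-0.8)·(-0.8) + (1.2)·(1.2)) / 4 = 6.8/4 = 1.7
  S = [[5.3, 0.9],
 [0.9, 1.7]].

Step 3 — invert S. det(S) = 5.3·1.7 - (0.9)² = 8.2.
  S^{-1} = (1/det) · [[d, -b], [-b, a]] = [[0.2073, -0.1098],
 [-0.1098, 0.6463]].

Step 4 — quadratic form (x̄ - mu_0)^T · S^{-1} · (x̄ - mu_0):
  S^{-1} · (x̄ - mu_0) = (-0.1951, 2.9268),
  (x̄ - mu_0)^T · [...] = (1.6)·(-0.1951) + (4.8)·(2.9268) = 13.7366.

Step 5 — scale by n: T² = 5 · 13.7366 = 68.6829.

T² ≈ 68.6829


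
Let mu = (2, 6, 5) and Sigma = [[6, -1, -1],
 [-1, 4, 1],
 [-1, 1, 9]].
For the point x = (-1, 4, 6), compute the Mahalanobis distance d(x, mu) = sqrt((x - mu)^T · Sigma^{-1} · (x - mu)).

Step 1 — centre the observation: (x - mu) = (-3, -2, 1).

Step 2 — invert Sigma (cofactor / det for 3×3, or solve directly):
  Sigma^{-1} = [[0.1759, 0.0402, 0.0151],
 [0.0402, 0.2663, -0.0251],
 [0.0151, -0.0251, 0.1156]].

Step 3 — form the quadratic (x - mu)^T · Sigma^{-1} · (x - mu):
  Sigma^{-1} · (x - mu) = (-0.593, -0.6784, 0.1206).
  (x - mu)^T · [Sigma^{-1} · (x - mu)] = (-3)·(-0.593) + (-2)·(-0.6784) + (1)·(0.1206) = 3.2563.

Step 4 — take square root: d = √(3.2563) ≈ 1.8045.

d(x, mu) = √(3.2563) ≈ 1.8045


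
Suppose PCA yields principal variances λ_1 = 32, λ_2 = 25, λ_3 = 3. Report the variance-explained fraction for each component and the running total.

Step 1 — total variance = trace(Sigma) = Σ λ_i = 32 + 25 + 3 = 60.

Step 2 — fraction explained by component i = λ_i / Σ λ:
  PC1: 32/60 = 0.5333
  PC2: 25/60 = 0.4167
  PC3: 3/60 = 0.05

Step 3 — cumulative fraction after k components = (λ_1 + ... + λ_k) / Σ λ:
  k = 1: 32/60 = 0.5333
  k = 2: (32 + 25)/60 = 57/60 = 0.95
  k = 3: (32 + 25 + 3)/60 = 60/60 = 1

Summary (fraction, with percent):

explained: PC1 0.5333 (53.33%), PC2 0.4167 (41.67%), PC3 0.05 (5%);  cumulative: 0.5333, 0.95, 1


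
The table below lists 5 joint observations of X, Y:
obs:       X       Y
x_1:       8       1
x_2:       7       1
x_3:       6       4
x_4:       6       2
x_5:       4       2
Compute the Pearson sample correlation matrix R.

Step 1 — column means:
  mean(X) = (8 + 7 + 6 + 6 + 4) / 5 = 31/5 = 6.2
  mean(Y) = (1 + 1 + 4 + 2 + 2) / 5 = 10/5 = 2

Step 2 — sample variances and covariances s[i,j] = (1/(n-1)) · Σ_k (x_{k,i} - mean_i) · (x_{k,j} - mean_j), with n-1 = 4:
  s[X,X] = ((1.8)·(1.8) + (0.8)·(0.8) + (-0.2)·(-0.2) + (-0.2)·(-0.2) + (-2.2)·(-2.2)) / 4 = 8.8/4 = 2.2
  s[X,Y] = ((1.8)·(-1) + (0.8)·(-1) + (-0.2)·(2) + (-0.2)·(0) + (-2.2)·(0)) / 4 = -3/4 = -0.75
  s[Y,Y] = ((-1)·(-1) + (-1)·(-1) + (2)·(2) + (0)·(0) + (0)·(0)) / 4 = 6/4 = 1.5
  Sample standard deviations s_i = √(s[i,i]):
  s(X) = √(2.2) = 1.4832
  s(Y) = √(1.5) = 1.2247

Step 3 — r_{ij} = s_{ij} / (s_i · s_j):
  r[X,X] = 1 (diagonal).
  r[X,Y] = -0.75 / (1.4832 · 1.2247) = -0.75 / 1.8166 = -0.4129
  r[Y,Y] = 1 (diagonal).

R is symmetric with unit diagonal. Assembling:

R = [[1, -0.4129],
 [-0.4129, 1]]


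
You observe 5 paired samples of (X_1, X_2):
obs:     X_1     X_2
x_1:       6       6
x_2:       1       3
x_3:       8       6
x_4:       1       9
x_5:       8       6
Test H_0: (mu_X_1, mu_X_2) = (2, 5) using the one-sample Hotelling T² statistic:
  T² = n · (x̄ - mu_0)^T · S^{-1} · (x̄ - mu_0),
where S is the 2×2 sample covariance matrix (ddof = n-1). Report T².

Step 1 — sample mean vector:
  mean(X_1) = (6 + 1 + 8 + 1 + 8) / 5 = 24/5 = 4.8
  mean(X_2) = (6 + 3 + 6 + 9 + 6) / 5 = 30/5 = 6
  x̄ = (4.8, 6),  deviation x̄ - mu_0 = (4.8, 6) - (2, 5) = (2.8, 1).

Step 2 — sample covariance matrix, S[i,j] = (1/(n-1)) · Σ_k (x_{k,i} - mean_i) · (x_{k,j} - mean_j), divisor n-1 = 4:
  S[X_1,X_1] = ((1.2)·(1.2) + (-3.8)·(-3.8) + (3.2)·(3.2) + (-3.8)·(-3.8) + (3.2)·(3.2)) / 4 = 50.8/4 = 12.7
  S[X_1,X_2] = ((1.2)·(0) + (-3.8)·(-3) + (3.2)·(0) + (-3.8)·(3) + (3.2)·(0)) / 4 = 0/4 = 0
  S[X_2,X_2] = ((0)·(0) + (-3)·(-3) + (0)·(0) + (3)·(3) + (0)·(0)) / 4 = 18/4 = 4.5
  S = [[12.7, 0],
 [0, 4.5]].

Step 3 — invert S. det(S) = 12.7·4.5 - (0)² = 57.15.
  S^{-1} = (1/det) · [[d, -b], [-b, a]] = [[0.0787, 0],
 [0, 0.2222]].

Step 4 — quadratic form (x̄ - mu_0)^T · S^{-1} · (x̄ - mu_0):
  S^{-1} · (x̄ - mu_0) = (0.2205, 0.2222),
  (x̄ - mu_0)^T · [...] = (2.8)·(0.2205) + (1)·(0.2222) = 0.8395.

Step 5 — scale by n: T² = 5 · 0.8395 = 4.1977.

T² ≈ 4.1977


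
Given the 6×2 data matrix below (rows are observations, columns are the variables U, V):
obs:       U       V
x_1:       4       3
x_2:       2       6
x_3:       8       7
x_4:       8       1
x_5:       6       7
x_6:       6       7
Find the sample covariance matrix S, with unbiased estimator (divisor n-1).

Step 1 — column means:
  mean(U) = (4 + 2 + 8 + 8 + 6 + 6) / 6 = 34/6 = 5.6667
  mean(V) = (3 + 6 + 7 + 1 + 7 + 7) / 6 = 31/6 = 5.1667

Step 2 — sample covariance S[i,j] = (1/(n-1)) · Σ_k (x_{k,i} - mean_i) · (x_{k,j} - mean_j), with n-1 = 5.
  S[U,U] = ((-1.6667)·(-1.6667) + (-3.6667)·(-3.6667) + (2.3333)·(2.3333) + (2.3333)·(2.3333) + (0.3333)·(0.3333) + (0.3333)·(0.3333)) / 5 = 27.3333/5 = 5.4667
  S[U,V] = ((-1.6667)·(-2.1667) + (-3.6667)·(0.8333) + (2.3333)·(1.8333) + (2.3333)·(-4.1667) + (0.3333)·(1.8333) + (0.3333)·(1.8333)) / 5 = -3.6667/5 = -0.7333
  S[V,V] = ((-2.1667)·(-2.1667) + (0.8333)·(0.8333) + (1.8333)·(1.8333) + (-4.1667)·(-4.1667) + (1.8333)·(1.8333) + (1.8333)·(1.8333)) / 5 = 32.8333/5 = 6.5667

S is symmetric (S[j,i] = S[i,j]). Assembling:

S = [[5.4667, -0.7333],
 [-0.7333, 6.5667]]


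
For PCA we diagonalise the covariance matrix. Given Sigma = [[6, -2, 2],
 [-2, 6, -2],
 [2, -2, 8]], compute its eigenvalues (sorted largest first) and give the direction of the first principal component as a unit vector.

Step 1 — characteristic polynomial p(λ) = det(λI - Sigma) = λ³ - tr·λ² + c_1·λ - det, where tr = trace, c_1 = sum of the principal 2×2 minors, det = det(Sigma):
  tr = 6 + 6 + 8 = 20,
  c_1 = (6·6 - (-2)²) + (6·8 - (2)²) + (6·8 - (-2)²) = 32 + 44 + 44 = 120,
  det = 6·(6·8 - (-2)²) - (-2)·((-2)·8 - (-2)·(2)) + (2)·((-2)·(-2) - 6·(2)) = 6·(44) - (-2)·(-12) + (2)·(-8) = 224.
  So p(λ) = λ³ - 20λ² + 120λ - 224.
Step 2 — look for an integer root (rational root theorem: any rational root is an integer divisor of 224). Testing λ = 4:
  p(4) = 64 - 320 + 480 - 224 = 0  ✓
  Dividing out (λ - 4): p(λ) = (λ - 4)(λ² - 16λ + 56).
Step 3 — remaining eigenvalues from the quadratic λ² - 16λ + 56 = 0:
  Δ = 16² - 4·56 = 256 - 224 = 32,  λ = (16 ± √32)/2 = (16 ± 5.6569)/2 ≈ 10.8284 or 5.1716.
  Sorted: λ_1 = 10.8284,  λ_2 = 5.1716,  λ_3 = 4  (check: sum = 20 = tr ✓).

Step 4 — unit eigenvector for λ_1 ≈ 10.8284: v spans the null space of (Sigma - λ_1 I), whose rows are
  r_1 = (-4.8284, -2, 2),  r_2 = (-2, -4.8284, -2),  r_3 = (2, -2, -2.8284).
  v is orthogonal to every row, so take v ∝ r_1 × r_2 = ((-2)·(-2) - (2)·(-4.8284), (2)·(-2) - (-4.8284)·(-2), (-4.8284)·(-4.8284) - (-2)·(-2)) ≈ (13.6569, -13.6569, 19.3137).
  Let u = (13.6569, -13.6569, 19.3137).
  ||u|| = √((13.6569)² + (-13.6569)² + (19.3137)²) = √(746.0387) ≈ 27.3137,  v_1 = u/||u|| ≈ (0.5, -0.5, 0.7071) (||v_1|| = 1).

λ_1 = 10.8284,  λ_2 = 5.1716,  λ_3 = 4;  v_1 ≈ (0.5, -0.5, 0.7071)


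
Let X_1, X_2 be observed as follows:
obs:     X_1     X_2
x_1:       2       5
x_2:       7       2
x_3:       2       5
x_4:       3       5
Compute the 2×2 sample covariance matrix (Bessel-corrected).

Step 1 — column means:
  mean(X_1) = (2 + 7 + 2 + 3) / 4 = 14/4 = 3.5
  mean(X_2) = (5 + 2 + 5 + 5) / 4 = 17/4 = 4.25

Step 2 — sample covariance S[i,j] = (1/(n-1)) · Σ_k (x_{k,i} - mean_i) · (x_{k,j} - mean_j), with n-1 = 3.
  S[X_1,X_1] = ((-1.5)·(-1.5) + (3.5)·(3.5) + (-1.5)·(-1.5) + (-0.5)·(-0.5)) / 3 = 17/3 = 5.6667
  S[X_1,X_2] = ((-1.5)·(0.75) + (3.5)·(-2.25) + (-1.5)·(0.75) + (-0.5)·(0.75)) / 3 = -10.5/3 = -3.5
  S[X_2,X_2] = ((0.75)·(0.75) + (-2.25)·(-2.25) + (0.75)·(0.75) + (0.75)·(0.75)) / 3 = 6.75/3 = 2.25

S is symmetric (S[j,i] = S[i,j]). Assembling:

S = [[5.6667, -3.5],
 [-3.5, 2.25]]


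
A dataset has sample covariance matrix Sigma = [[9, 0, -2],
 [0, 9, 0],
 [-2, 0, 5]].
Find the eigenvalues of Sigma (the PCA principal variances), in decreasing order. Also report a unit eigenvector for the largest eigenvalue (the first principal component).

Step 1 — characteristic polynomial p(λ) = det(λI - Sigma) = λ³ - tr·λ² + c_1·λ - det, where tr = trace, c_1 = sum of the principal 2×2 minors, det = det(Sigma):
  tr = 9 + 9 + 5 = 23,
  c_1 = (9·9 - (0)²) + (9·5 - (-2)²) + (9·5 - (0)²) = 81 + 41 + 45 = 167,
  det = 9·(9·5 - (0)²) - (0)·((0)·5 - (0)·(-2)) + (-2)·((0)·(0) - 9·(-2)) = 9·(45) - (0)·(0) + (-2)·(18) = 369.
  So p(λ) = λ³ - 23λ² + 167λ - 369.
Step 2 — look for an integer root (rational root theorem: any rational root is an integer divisor of 369). Testing λ = 9:
  p(9) = 729 - 1863 + 1503 - 369 = 0  ✓
  Dividing out (λ - 9): p(λ) = (λ - 9)(λ² - 14λ + 41).
Step 3 — remaining eigenvalues from the quadratic λ² - 14λ + 41 = 0:
  Δ = 14² - 4·41 = 196 - 164 = 32,  λ = (14 ± √32)/2 = (14 ± 5.6569)/2 ≈ 9.8284 or 4.1716.
  Sorted: λ_1 = 9.8284,  λ_2 = 9,  λ_3 = 4.1716  (check: sum = 23 = tr ✓).

Step 4 — unit eigenvector for λ_1 ≈ 9.8284: v spans the null space of (Sigma - λ_1 I), whose rows are
  r_1 = (-0.8284, 0, -2),  r_2 = (0, -0.8284, 0),  r_3 = (-2, 0, -4.8284).
  v is orthogonal to every row, so take v ∝ r_1 × r_2 = ((0)·(0) - (-2)·(-0.8284), (-2)·(0) - (-0.8284)·(0), (-0.8284)·(-0.8284) - (0)·(0)) ≈ (-1.6569, 0, 0.6863).
  Rescale (multiply by -1 so the first nonzero entry is positive): u = (1.6569, 0, -0.6863).
  ||u|| = √((1.6569)² + (0)² + (-0.6863)²) = √(3.2162) ≈ 1.7934,  v_1 = u/||u|| ≈ (0.9239, 0, -0.3827) (||v_1|| = 1).

λ_1 = 9.8284,  λ_2 = 9,  λ_3 = 4.1716;  v_1 ≈ (0.9239, 0, -0.3827)


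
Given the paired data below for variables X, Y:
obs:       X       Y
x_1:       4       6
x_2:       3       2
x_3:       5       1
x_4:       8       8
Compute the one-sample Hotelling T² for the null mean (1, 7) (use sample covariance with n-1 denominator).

Step 1 — sample mean vector:
  mean(X) = (4 + 3 + 5 + 8) / 4 = 20/4 = 5
  mean(Y) = (6 + 2 + 1 + 8) / 4 = 17/4 = 4.25
  x̄ = (5, 4.25),  deviation x̄ - mu_0 = (5, 4.25) - (1, 7) = (4, -2.75).

Step 2 — sample covariance matrix, S[i,j] = (1/(n-1)) · Σ_k (x_{k,i} - mean_i) · (x_{k,j} - mean_j), divisor n-1 = 3:
  S[X,X] = ((-1)·(-1) + (-2)·(-2) + (0)·(0) + (3)·(3)) / 3 = 14/3 = 4.6667
  S[X,Y] = ((-1)·(1.75) + (-2)·(-2.25) + (0)·(-3.25) + (3)·(3.75)) / 3 = 14/3 = 4.6667
  S[Y,Y] = ((1.75)·(1.75) + (-2.25)·(-2.25) + (-3.25)·(-3.25) + (3.75)·(3.75)) / 3 = 32.75/3 = 10.9167
  S = [[4.6667, 4.6667],
 [4.6667, 10.9167]].

Step 3 — invert S. det(S) = 4.6667·10.9167 - (4.6667)² = 29.1667.
  S^{-1} = (1/det) · [[d, -b], [-b, a]] = [[0.3743, -0.16],
 [-0.16, 0.16]].

Step 4 — quadratic form (x̄ - mu_0)^T · S^{-1} · (x̄ - mu_0):
  S^{-1} · (x̄ - mu_0) = (1.9371, -1.08),
  (x̄ - mu_0)^T · [...] = (4)·(1.9371) + (-2.75)·(-1.08) = 10.7186.

Step 5 — scale by n: T² = 4 · 10.7186 = 42.8743.

T² ≈ 42.8743


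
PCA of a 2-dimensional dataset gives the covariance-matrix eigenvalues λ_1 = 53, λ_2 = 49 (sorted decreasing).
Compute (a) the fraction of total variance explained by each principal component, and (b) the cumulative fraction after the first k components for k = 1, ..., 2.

Step 1 — total variance = trace(Sigma) = Σ λ_i = 53 + 49 = 102.

Step 2 — fraction explained by component i = λ_i / Σ λ:
  PC1: 53/102 = 0.5196
  PC2: 49/102 = 0.4804

Step 3 — cumulative fraction after k components = (λ_1 + ... + λ_k) / Σ λ:
  k = 1: 53/102 = 0.5196
  k = 2: (53 + 49)/102 = 102/102 = 1

Summary (fraction, with percent):

explained: PC1 0.5196 (51.96%), PC2 0.4804 (48.04%);  cumulative: 0.5196, 1


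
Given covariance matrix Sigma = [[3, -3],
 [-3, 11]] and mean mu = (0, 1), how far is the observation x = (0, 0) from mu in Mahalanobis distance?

Step 1 — centre the observation: (x - mu) = (0, -1).

Step 2 — invert Sigma. det(Sigma) = 3·11 - (-3)² = 24.
  Sigma^{-1} = (1/det) · [[d, -b], [-b, a]] = [[0.4583, 0.125],
 [0.125, 0.125]].

Step 3 — form the quadratic (x - mu)^T · Sigma^{-1} · (x - mu):
  Sigma^{-1} · (x - mu) = (-0.125, -0.125).
  (x - mu)^T · [Sigma^{-1} · (x - mu)] = (0)·(-0.125) + (-1)·(-0.125) = 0.125.

Step 4 — take square root: d = √(0.125) ≈ 0.3536.

d(x, mu) = √(0.125) ≈ 0.3536
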